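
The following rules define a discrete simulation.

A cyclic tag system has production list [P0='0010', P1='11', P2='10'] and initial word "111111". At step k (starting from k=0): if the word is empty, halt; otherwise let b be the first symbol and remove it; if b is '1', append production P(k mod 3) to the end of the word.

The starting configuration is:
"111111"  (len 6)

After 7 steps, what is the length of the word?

15

t=0: "111111"  (len 6)
t=1: "111110010"  (len 9)
t=2: "1111001011"  (len 10)
t=3: "11100101110"  (len 11)
t=4: "11001011100010"  (len 14)
t=5: "100101110001011"  (len 15)
t=6: "0010111000101110"  (len 16)
t=7: "010111000101110"  (len 15)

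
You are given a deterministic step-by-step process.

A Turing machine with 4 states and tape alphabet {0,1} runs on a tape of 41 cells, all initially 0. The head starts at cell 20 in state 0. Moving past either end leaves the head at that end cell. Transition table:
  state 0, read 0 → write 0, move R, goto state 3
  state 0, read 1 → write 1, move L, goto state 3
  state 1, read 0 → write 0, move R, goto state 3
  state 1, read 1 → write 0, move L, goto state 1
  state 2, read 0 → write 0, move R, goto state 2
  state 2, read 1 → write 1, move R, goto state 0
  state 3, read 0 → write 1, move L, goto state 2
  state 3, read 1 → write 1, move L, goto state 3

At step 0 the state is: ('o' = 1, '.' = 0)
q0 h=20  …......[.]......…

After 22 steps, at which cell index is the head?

step 0: q0 h=20  …......[.]......…
step 1: q3 h=21  …......[.]......…
step 2: q2 h=20  …......[.]o.....…
step 3: q2 h=21  …......[o]......…
step 4: q0 h=22  ….....o[.]......…
step 5: q3 h=23  …....o.[.]......…
step 6: q2 h=22  ….....o[.]o.....…
step 7: q2 h=23  …....o.[o]......…
step 8: q0 h=24  …...o.o[.]......…
step 9: q3 h=25  …..o.o.[.]......…
step 10: q2 h=24  …...o.o[.]o.....…
step 11: q2 h=25  …..o.o.[o]......…
step 12: q0 h=26  ….o.o.o[.]......…
step 13: q3 h=27  …o.o.o.[.]......…
step 14: q2 h=26  ….o.o.o[.]o.....…
step 15: q2 h=27  …o.o.o.[o]......…
step 16: q0 h=28  ….o.o.o[.]......…
step 17: q3 h=29  …o.o.o.[.]......…
step 18: q2 h=28  ….o.o.o[.]o.....…
step 19: q2 h=29  …o.o.o.[o]......…
step 20: q0 h=30  ….o.o.o[.]......…
step 21: q3 h=31  …o.o.o.[.]......…
step 22: q2 h=30  ….o.o.o[.]o.....…

30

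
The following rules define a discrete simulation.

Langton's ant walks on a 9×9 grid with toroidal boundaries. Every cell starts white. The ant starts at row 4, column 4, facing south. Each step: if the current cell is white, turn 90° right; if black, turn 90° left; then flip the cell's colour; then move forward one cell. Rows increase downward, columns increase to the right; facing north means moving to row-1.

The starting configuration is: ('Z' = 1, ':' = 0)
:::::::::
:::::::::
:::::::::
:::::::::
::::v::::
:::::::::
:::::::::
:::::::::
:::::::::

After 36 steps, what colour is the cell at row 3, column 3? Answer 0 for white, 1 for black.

k=0  :::::::::
:::::::::
:::::::::
:::::::::
::::v::::
:::::::::
:::::::::
:::::::::
:::::::::
k=1  :::::::::
:::::::::
:::::::::
:::::::::
:::<Z::::
:::::::::
:::::::::
:::::::::
:::::::::
k=2  :::::::::
:::::::::
:::::::::
:::^:::::
:::ZZ::::
:::::::::
:::::::::
:::::::::
:::::::::
k=3  :::::::::
:::::::::
:::::::::
:::Z>::::
:::ZZ::::
:::::::::
:::::::::
:::::::::
:::::::::
k=4  :::::::::
:::::::::
:::::::::
:::ZZ::::
:::Zv::::
:::::::::
:::::::::
:::::::::
:::::::::
k=5  :::::::::
:::::::::
:::::::::
:::ZZ::::
:::Z:>:::
:::::::::
:::::::::
:::::::::
:::::::::
k=6  :::::::::
:::::::::
:::::::::
:::ZZ::::
:::Z:Z:::
:::::v:::
:::::::::
:::::::::
:::::::::
k=7  :::::::::
:::::::::
:::::::::
:::ZZ::::
:::Z:Z:::
::::<Z:::
:::::::::
:::::::::
:::::::::
k=8  :::::::::
:::::::::
:::::::::
:::ZZ::::
:::Z^Z:::
::::ZZ:::
:::::::::
:::::::::
:::::::::
k=9  :::::::::
:::::::::
:::::::::
:::ZZ::::
:::ZZ>:::
::::ZZ:::
:::::::::
:::::::::
:::::::::
k=10  :::::::::
:::::::::
:::::::::
:::ZZ^:::
:::ZZ::::
::::ZZ:::
:::::::::
:::::::::
:::::::::
k=11  :::::::::
:::::::::
:::::::::
:::ZZZ>::
:::ZZ::::
::::ZZ:::
:::::::::
:::::::::
:::::::::
k=12  :::::::::
:::::::::
:::::::::
:::ZZZZ::
:::ZZ:v::
::::ZZ:::
:::::::::
:::::::::
:::::::::
k=13  :::::::::
:::::::::
:::::::::
:::ZZZZ::
:::ZZ<Z::
::::ZZ:::
:::::::::
:::::::::
:::::::::
k=14  :::::::::
:::::::::
:::::::::
:::ZZ^Z::
:::ZZZZ::
::::ZZ:::
:::::::::
:::::::::
:::::::::
k=15  :::::::::
:::::::::
:::::::::
:::Z<:Z::
:::ZZZZ::
::::ZZ:::
:::::::::
:::::::::
:::::::::
k=16  :::::::::
:::::::::
:::::::::
:::Z::Z::
:::ZvZZ::
::::ZZ:::
:::::::::
:::::::::
:::::::::
k=17  :::::::::
:::::::::
:::::::::
:::Z::Z::
:::Z:>Z::
::::ZZ:::
:::::::::
:::::::::
:::::::::
k=18  :::::::::
:::::::::
:::::::::
:::Z:^Z::
:::Z::Z::
::::ZZ:::
:::::::::
:::::::::
:::::::::
k=19  :::::::::
:::::::::
:::::::::
:::Z:Z>::
:::Z::Z::
::::ZZ:::
:::::::::
:::::::::
:::::::::
k=20  :::::::::
:::::::::
::::::^::
:::Z:Z:::
:::Z::Z::
::::ZZ:::
:::::::::
:::::::::
:::::::::
k=21  :::::::::
:::::::::
::::::Z>:
:::Z:Z:::
:::Z::Z::
::::ZZ:::
:::::::::
:::::::::
:::::::::
k=22  :::::::::
:::::::::
::::::ZZ:
:::Z:Z:v:
:::Z::Z::
::::ZZ:::
:::::::::
:::::::::
:::::::::
k=23  :::::::::
:::::::::
::::::ZZ:
:::Z:Z<Z:
:::Z::Z::
::::ZZ:::
:::::::::
:::::::::
:::::::::
k=24  :::::::::
:::::::::
::::::^Z:
:::Z:ZZZ:
:::Z::Z::
::::ZZ:::
:::::::::
:::::::::
:::::::::
k=25  :::::::::
:::::::::
:::::<:Z:
:::Z:ZZZ:
:::Z::Z::
::::ZZ:::
:::::::::
:::::::::
:::::::::
k=26  :::::::::
:::::^:::
:::::Z:Z:
:::Z:ZZZ:
:::Z::Z::
::::ZZ:::
:::::::::
:::::::::
:::::::::
k=27  :::::::::
:::::Z>::
:::::Z:Z:
:::Z:ZZZ:
:::Z::Z::
::::ZZ:::
:::::::::
:::::::::
:::::::::
k=28  :::::::::
:::::ZZ::
:::::ZvZ:
:::Z:ZZZ:
:::Z::Z::
::::ZZ:::
:::::::::
:::::::::
:::::::::
k=29  :::::::::
:::::ZZ::
:::::<ZZ:
:::Z:ZZZ:
:::Z::Z::
::::ZZ:::
:::::::::
:::::::::
:::::::::
k=30  :::::::::
:::::ZZ::
::::::ZZ:
:::Z:vZZ:
:::Z::Z::
::::ZZ:::
:::::::::
:::::::::
:::::::::
k=31  :::::::::
:::::ZZ::
::::::ZZ:
:::Z::>Z:
:::Z::Z::
::::ZZ:::
:::::::::
:::::::::
:::::::::
k=32  :::::::::
:::::ZZ::
::::::^Z:
:::Z:::Z:
:::Z::Z::
::::ZZ:::
:::::::::
:::::::::
:::::::::
k=33  :::::::::
:::::ZZ::
:::::<:Z:
:::Z:::Z:
:::Z::Z::
::::ZZ:::
:::::::::
:::::::::
:::::::::
k=34  :::::::::
:::::^Z::
:::::Z:Z:
:::Z:::Z:
:::Z::Z::
::::ZZ:::
:::::::::
:::::::::
:::::::::
k=35  :::::::::
::::<:Z::
:::::Z:Z:
:::Z:::Z:
:::Z::Z::
::::ZZ:::
:::::::::
:::::::::
:::::::::
k=36  ::::^::::
::::Z:Z::
:::::Z:Z:
:::Z:::Z:
:::Z::Z::
::::ZZ:::
:::::::::
:::::::::
:::::::::

1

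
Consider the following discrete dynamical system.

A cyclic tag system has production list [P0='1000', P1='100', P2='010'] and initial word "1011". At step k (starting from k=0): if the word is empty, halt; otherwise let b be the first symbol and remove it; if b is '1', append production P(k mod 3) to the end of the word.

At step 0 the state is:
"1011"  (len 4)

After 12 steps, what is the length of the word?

13

t=0: "1011"  (len 4)
t=1: "0111000"  (len 7)
t=2: "111000"  (len 6)
t=3: "11000010"  (len 8)
t=4: "10000101000"  (len 11)
t=5: "0000101000100"  (len 13)
t=6: "000101000100"  (len 12)
t=7: "00101000100"  (len 11)
t=8: "0101000100"  (len 10)
t=9: "101000100"  (len 9)
t=10: "010001001000"  (len 12)
t=11: "10001001000"  (len 11)
t=12: "0001001000010"  (len 13)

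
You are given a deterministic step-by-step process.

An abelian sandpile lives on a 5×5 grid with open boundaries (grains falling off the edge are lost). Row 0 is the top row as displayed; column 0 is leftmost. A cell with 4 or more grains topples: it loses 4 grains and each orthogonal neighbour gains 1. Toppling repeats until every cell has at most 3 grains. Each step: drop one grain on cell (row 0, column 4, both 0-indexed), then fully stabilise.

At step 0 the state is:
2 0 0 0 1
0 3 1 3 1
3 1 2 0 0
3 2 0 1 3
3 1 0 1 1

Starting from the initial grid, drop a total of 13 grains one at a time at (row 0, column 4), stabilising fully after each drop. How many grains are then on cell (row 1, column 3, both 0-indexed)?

1

0) 2 0 0 0 1
0 3 1 3 1
3 1 2 0 0
3 2 0 1 3
3 1 0 1 1
1) 2 0 0 0 2
0 3 1 3 1
3 1 2 0 0
3 2 0 1 3
3 1 0 1 1
2) 2 0 0 0 3
0 3 1 3 1
3 1 2 0 0
3 2 0 1 3
3 1 0 1 1
3) 2 0 0 1 0
0 3 1 3 2
3 1 2 0 0
3 2 0 1 3
3 1 0 1 1
4) 2 0 0 1 1
0 3 1 3 2
3 1 2 0 0
3 2 0 1 3
3 1 0 1 1
5) 2 0 0 1 2
0 3 1 3 2
3 1 2 0 0
3 2 0 1 3
3 1 0 1 1
6) 2 0 0 1 3
0 3 1 3 2
3 1 2 0 0
3 2 0 1 3
3 1 0 1 1
7) 2 0 0 2 0
0 3 1 3 3
3 1 2 0 0
3 2 0 1 3
3 1 0 1 1
8) 2 0 0 2 1
0 3 1 3 3
3 1 2 0 0
3 2 0 1 3
3 1 0 1 1
9) 2 0 0 2 2
0 3 1 3 3
3 1 2 0 0
3 2 0 1 3
3 1 0 1 1
10) 2 0 0 2 3
0 3 1 3 3
3 1 2 0 0
3 2 0 1 3
3 1 0 1 1
11) 2 0 1 0 2
0 3 2 1 1
3 1 2 1 1
3 2 0 1 3
3 1 0 1 1
12) 2 0 1 0 3
0 3 2 1 1
3 1 2 1 1
3 2 0 1 3
3 1 0 1 1
13) 2 0 1 1 0
0 3 2 1 2
3 1 2 1 1
3 2 0 1 3
3 1 0 1 1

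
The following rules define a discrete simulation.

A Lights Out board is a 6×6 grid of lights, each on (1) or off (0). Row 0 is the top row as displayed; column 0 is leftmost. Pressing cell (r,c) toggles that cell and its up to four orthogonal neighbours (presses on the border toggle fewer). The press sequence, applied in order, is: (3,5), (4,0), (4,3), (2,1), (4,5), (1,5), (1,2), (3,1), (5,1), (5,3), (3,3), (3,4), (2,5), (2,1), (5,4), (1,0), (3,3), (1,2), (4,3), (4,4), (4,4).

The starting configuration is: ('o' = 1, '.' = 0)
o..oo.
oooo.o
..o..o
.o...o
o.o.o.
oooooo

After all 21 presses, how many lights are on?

t=0: o..oo.
oooo.o
..o..o
.o...o
o.o.o.
oooooo
t=1: o..oo.
oooo.o
..o...
.o..o.
o.o.oo
oooooo
t=2: o..oo.
oooo.o
..o...
oo..o.
.oo.oo
.ooooo
t=3: o..oo.
oooo.o
..o...
oo.oo.
.o.o.o
.oo.oo
t=4: o..oo.
o.oo.o
oo....
o..oo.
.o.o.o
.oo.oo
t=5: o..oo.
o.oo.o
oo....
o..ooo
.o.oo.
.oo.o.
t=6: o..ooo
o.ooo.
oo...o
o..ooo
.o.oo.
.oo.o.
t=7: o.oooo
oo..o.
ooo..o
o..ooo
.o.oo.
.oo.o.
t=8: o.oooo
oo..o.
o.o..o
.ooooo
...oo.
.oo.o.
t=9: o.oooo
oo..o.
o.o..o
.ooooo
.o.oo.
o...o.
t=10: o.oooo
oo..o.
o.o..o
.ooooo
.o..o.
o.oo..
t=11: o.oooo
oo..o.
o.oo.o
.o...o
.o.oo.
o.oo..
t=12: o.oooo
oo..o.
o.oooo
.o.oo.
.o.o..
o.oo..
t=13: o.oooo
oo..oo
o.oo..
.o.ooo
.o.o..
o.oo..
t=14: o.oooo
o...oo
.o.o..
...ooo
.o.o..
o.oo..
t=15: o.oooo
o...oo
.o.o..
...ooo
.o.oo.
o.o.oo
t=16: ..oooo
.o..oo
oo.o..
...ooo
.o.oo.
o.o.oo
t=17: ..oooo
.o..oo
oo....
..o..o
.o..o.
o.o.oo
t=18: ...ooo
..oooo
ooo...
..o..o
.o..o.
o.o.oo
t=19: ...ooo
..oooo
ooo...
..oo.o
.ooo..
o.oooo
t=20: ...ooo
..oooo
ooo...
..oooo
.oo.oo
o.oo.o
t=21: ...ooo
..oooo
ooo...
..oo.o
.ooo..
o.oooo

21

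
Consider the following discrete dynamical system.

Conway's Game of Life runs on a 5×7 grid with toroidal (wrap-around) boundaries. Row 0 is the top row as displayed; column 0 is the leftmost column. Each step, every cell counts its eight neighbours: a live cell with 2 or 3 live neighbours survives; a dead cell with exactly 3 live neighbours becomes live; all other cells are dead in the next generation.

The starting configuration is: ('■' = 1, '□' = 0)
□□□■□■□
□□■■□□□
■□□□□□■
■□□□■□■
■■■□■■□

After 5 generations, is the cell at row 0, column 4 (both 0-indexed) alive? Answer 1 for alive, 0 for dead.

1

0) □□□■□■□
□□■■□□□
■□□□□□■
■□□□■□■
■■■□■■□
1) □□□□□■■
□□■■■□■
■■□■□■■
□□□■■□□
■■■□□□□
2) □□□□■■■
□■■■□□□
■■□□□□■
□□□■■■□
■■■■■■■
3) □□□□□□□
□■■■■□□
■■□□□■■
□□□□□□□
■■■□□□□
4) ■□□□□□□
□■■■■■■
■■□■■■■
□□■□□□□
□■□□□□□
5) ■□□■■■■
□□□□□□□
□□□□□□□
□□■■■■■
□■□□□□□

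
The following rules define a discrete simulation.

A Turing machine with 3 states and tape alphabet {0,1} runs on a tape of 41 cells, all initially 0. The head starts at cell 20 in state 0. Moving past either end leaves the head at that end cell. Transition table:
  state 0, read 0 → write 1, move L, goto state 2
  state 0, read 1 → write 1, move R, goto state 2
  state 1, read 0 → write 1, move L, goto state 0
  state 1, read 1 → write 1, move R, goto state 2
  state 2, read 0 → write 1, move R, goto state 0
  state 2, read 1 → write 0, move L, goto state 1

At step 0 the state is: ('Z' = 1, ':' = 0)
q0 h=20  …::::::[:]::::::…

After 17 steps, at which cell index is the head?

25

gen 0: q0 h=20  …::::::[:]::::::…
gen 1: q2 h=19  …::::::[:]Z:::::…
gen 2: q0 h=20  …:::::Z[Z]::::::…
gen 3: q2 h=21  …::::ZZ[:]::::::…
gen 4: q0 h=22  …:::ZZZ[:]::::::…
gen 5: q2 h=21  …::::ZZ[Z]Z:::::…
gen 6: q1 h=20  …:::::Z[Z]:Z::::…
gen 7: q2 h=21  …::::ZZ[:]Z:::::…
gen 8: q0 h=22  …:::ZZZ[Z]::::::…
gen 9: q2 h=23  …::ZZZZ[:]::::::…
gen 10: q0 h=24  …:ZZZZZ[:]::::::…
gen 11: q2 h=23  …::ZZZZ[Z]Z:::::…
gen 12: q1 h=22  …:::ZZZ[Z]:Z::::…
gen 13: q2 h=23  …::ZZZZ[:]Z:::::…
gen 14: q0 h=24  …:ZZZZZ[Z]::::::…
gen 15: q2 h=25  …ZZZZZZ[:]::::::…
gen 16: q0 h=26  …ZZZZZZ[:]::::::…
gen 17: q2 h=25  …ZZZZZZ[Z]Z:::::…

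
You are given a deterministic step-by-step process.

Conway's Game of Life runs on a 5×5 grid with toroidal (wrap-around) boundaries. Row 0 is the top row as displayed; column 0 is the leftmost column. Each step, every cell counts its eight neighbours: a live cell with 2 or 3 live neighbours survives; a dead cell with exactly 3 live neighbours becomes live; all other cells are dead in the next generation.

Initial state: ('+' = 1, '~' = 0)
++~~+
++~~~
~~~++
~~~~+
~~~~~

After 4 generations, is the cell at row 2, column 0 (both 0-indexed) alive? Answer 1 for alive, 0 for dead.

0

k=0  ++~~+
++~~~
~~~++
~~~~+
~~~~~
k=1  ~+~~+
~+++~
~~~++
~~~++
~~~~+
k=2  ~+~~+
~+~~~
+~~~~
+~~~~
~~~~+
k=3  ~~~~~
~+~~~
++~~~
+~~~+
~~~~+
k=4  ~~~~~
++~~~
~+~~+
~+~~+
+~~~+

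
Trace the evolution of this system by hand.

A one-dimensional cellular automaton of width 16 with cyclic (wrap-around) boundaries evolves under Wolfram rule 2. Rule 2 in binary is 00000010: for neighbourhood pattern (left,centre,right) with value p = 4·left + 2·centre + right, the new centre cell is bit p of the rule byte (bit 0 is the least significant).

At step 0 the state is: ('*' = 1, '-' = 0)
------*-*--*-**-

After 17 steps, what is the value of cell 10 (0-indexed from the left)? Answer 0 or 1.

1

t=0: ------*-*--*-**-
t=1: -----*----*-----
t=2: ----*----*------
t=3: ---*----*-------
t=4: --*----*--------
t=5: -*----*---------
t=6: *----*----------
t=7: ----*----------*
t=8: ---*----------*-
t=9: --*----------*--
t=10: -*----------*---
t=11: *----------*----
t=12: ----------*----*
t=13: ---------*----*-
t=14: --------*----*--
t=15: -------*----*---
t=16: ------*----*----
t=17: -----*----*-----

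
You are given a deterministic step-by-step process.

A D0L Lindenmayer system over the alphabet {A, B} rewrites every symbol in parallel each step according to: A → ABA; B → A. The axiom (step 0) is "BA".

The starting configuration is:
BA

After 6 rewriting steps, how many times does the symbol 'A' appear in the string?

step 0: BA
step 1: AABA
step 2: ABAABAAABA
step 3: ABAAABAABAAABAABAABAAABA
step 4: ABAAABAABAABAAABAABAAABAABAABAAABAABAAABAABAAABAABAABAAABA
step 5: ABAAABAABAABAAABAABAAABAABAAABAABAABAAABAABAAABAABAABAAABA…ABAAABAABAABAAABAABAAABAABAABAAABAABAAABAABAAABAABAABAAABA  (len 140)
step 6: ABAAABAABAABAAABAABAAABAABAAABAABAABAAABAABAAABAABAABAAABA…ABAAABAABAABAAABAABAAABAABAABAAABAABAAABAABAAABAABAABAAABA  (len 338)

239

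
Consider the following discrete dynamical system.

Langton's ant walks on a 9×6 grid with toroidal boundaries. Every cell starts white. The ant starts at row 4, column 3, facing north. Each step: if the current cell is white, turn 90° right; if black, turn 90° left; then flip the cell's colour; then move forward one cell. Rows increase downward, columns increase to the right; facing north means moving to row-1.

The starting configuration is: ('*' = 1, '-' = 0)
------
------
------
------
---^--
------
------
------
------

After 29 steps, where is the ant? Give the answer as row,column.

6,2

0) ------
------
------
------
---^--
------
------
------
------
1) ------
------
------
------
---*>-
------
------
------
------
2) ------
------
------
------
---**-
----v-
------
------
------
3) ------
------
------
------
---**-
---<*-
------
------
------
4) ------
------
------
------
---^*-
---**-
------
------
------
5) ------
------
------
------
--<-*-
---**-
------
------
------
6) ------
------
------
--^---
--*-*-
---**-
------
------
------
7) ------
------
------
--*>--
--*-*-
---**-
------
------
------
8) ------
------
------
--**--
--*v*-
---**-
------
------
------
9) ------
------
------
--**--
--<**-
---**-
------
------
------
10) ------
------
------
--**--
---**-
--v**-
------
------
------
11) ------
------
------
--**--
---**-
-<***-
------
------
------
12) ------
------
------
--**--
-^-**-
-****-
------
------
------
13) ------
------
------
--**--
-*>**-
-****-
------
------
------
14) ------
------
------
--**--
-****-
-*v**-
------
------
------
15) ------
------
------
--**--
-****-
-*->*-
------
------
------
16) ------
------
------
--**--
-**^*-
-*--*-
------
------
------
17) ------
------
------
--**--
-*<-*-
-*--*-
------
------
------
18) ------
------
------
--**--
-*--*-
-*v-*-
------
------
------
19) ------
------
------
--**--
-*--*-
-<*-*-
------
------
------
20) ------
------
------
--**--
-*--*-
--*-*-
-v----
------
------
21) ------
------
------
--**--
-*--*-
--*-*-
<*----
------
------
22) ------
------
------
--**--
-*--*-
^-*-*-
**----
------
------
23) ------
------
------
--**--
-*--*-
*>*-*-
**----
------
------
24) ------
------
------
--**--
-*--*-
***-*-
*v----
------
------
25) ------
------
------
--**--
-*--*-
***-*-
*->---
------
------
26) ------
------
------
--**--
-*--*-
***-*-
*-*---
--v---
------
27) ------
------
------
--**--
-*--*-
***-*-
*-*---
-<*---
------
28) ------
------
------
--**--
-*--*-
***-*-
*^*---
-**---
------
29) ------
------
------
--**--
-*--*-
***-*-
**>---
-**---
------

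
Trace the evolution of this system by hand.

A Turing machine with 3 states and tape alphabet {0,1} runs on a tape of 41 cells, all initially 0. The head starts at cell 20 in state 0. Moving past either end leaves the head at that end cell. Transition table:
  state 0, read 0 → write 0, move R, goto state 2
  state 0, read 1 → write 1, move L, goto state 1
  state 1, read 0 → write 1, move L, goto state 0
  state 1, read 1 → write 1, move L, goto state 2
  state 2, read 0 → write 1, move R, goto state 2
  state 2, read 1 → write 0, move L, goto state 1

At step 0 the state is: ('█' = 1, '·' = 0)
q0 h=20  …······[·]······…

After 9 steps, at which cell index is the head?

k=0  q0 h=20  …······[·]······…
k=1  q2 h=21  …······[·]······…
k=2  q2 h=22  …·····█[·]······…
k=3  q2 h=23  …····██[·]······…
k=4  q2 h=24  …···███[·]······…
k=5  q2 h=25  …··████[·]······…
k=6  q2 h=26  …·█████[·]······…
k=7  q2 h=27  …██████[·]······…
k=8  q2 h=28  …██████[·]······…
k=9  q2 h=29  …██████[·]······…

29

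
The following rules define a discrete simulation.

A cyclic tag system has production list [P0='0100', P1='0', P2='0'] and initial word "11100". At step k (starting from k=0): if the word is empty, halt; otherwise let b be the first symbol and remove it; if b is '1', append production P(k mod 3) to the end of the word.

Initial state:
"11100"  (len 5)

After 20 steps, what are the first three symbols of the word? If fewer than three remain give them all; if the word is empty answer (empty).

(empty)

t=0: "11100"  (len 5)
t=1: "11000100"  (len 8)
t=2: "10001000"  (len 8)
t=3: "00010000"  (len 8)
t=4: "0010000"  (len 7)
t=5: "010000"  (len 6)
t=6: "10000"  (len 5)
t=7: "00000100"  (len 8)
t=8: "0000100"  (len 7)
t=9: "000100"  (len 6)
t=10: "00100"  (len 5)
t=11: "0100"  (len 4)
t=12: "100"  (len 3)
t=13: "000100"  (len 6)
t=14: "00100"  (len 5)
t=15: "0100"  (len 4)
t=16: "100"  (len 3)
t=17: "000"  (len 3)
t=18: "00"  (len 2)
t=19: "0"  (len 1)
t=20: (halted — word empty)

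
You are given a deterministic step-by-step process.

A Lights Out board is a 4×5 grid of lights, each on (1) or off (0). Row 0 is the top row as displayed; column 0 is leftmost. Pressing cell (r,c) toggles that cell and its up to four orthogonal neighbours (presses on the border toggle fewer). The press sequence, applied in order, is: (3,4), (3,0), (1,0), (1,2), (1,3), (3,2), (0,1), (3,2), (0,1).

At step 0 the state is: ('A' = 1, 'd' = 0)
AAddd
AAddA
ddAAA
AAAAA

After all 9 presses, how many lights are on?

5

[0] AAddd
AAddA
ddAAA
AAAAA
[1] AAddd
AAddA
ddAAd
AAAdd
[2] AAddd
AAddA
AdAAd
ddAdd
[3] dAddd
ddddA
ddAAd
ddAdd
[4] dAAdd
dAAAA
dddAd
ddAdd
[5] dAAAd
dAddd
ddddd
ddAdd
[6] dAAAd
dAddd
ddAdd
dAdAd
[7] AddAd
ddddd
ddAdd
dAdAd
[8] AddAd
ddddd
ddddd
ddAdd
[9] dAAAd
dAddd
ddddd
ddAdd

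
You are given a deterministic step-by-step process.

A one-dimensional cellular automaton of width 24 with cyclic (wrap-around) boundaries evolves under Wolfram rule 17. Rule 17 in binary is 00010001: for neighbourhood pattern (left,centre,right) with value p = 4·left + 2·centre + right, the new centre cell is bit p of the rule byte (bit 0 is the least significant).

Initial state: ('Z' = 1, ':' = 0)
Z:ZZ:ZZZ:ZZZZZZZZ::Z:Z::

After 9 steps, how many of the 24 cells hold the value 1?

2

[0] Z:ZZ:ZZZ:ZZZZZZZZ::Z:Z::
[1] :::::::::::::::::Z::::Z:
[2] ZZZZZZZZZZZZZZZZ::ZZZ::Z
[3] ::::::::::::::::Z::::Z::
[4] ZZZZZZZZZZZZZZZ::ZZZ::ZZ
[5] :::::::::::::::Z::::Z:::
[6] ZZZZZZZZZZZZZZ::ZZZ::ZZZ
[7] ::::::::::::::Z::::Z::::
[8] ZZZZZZZZZZZZZ::ZZZ::ZZZZ
[9] :::::::::::::Z::::Z:::::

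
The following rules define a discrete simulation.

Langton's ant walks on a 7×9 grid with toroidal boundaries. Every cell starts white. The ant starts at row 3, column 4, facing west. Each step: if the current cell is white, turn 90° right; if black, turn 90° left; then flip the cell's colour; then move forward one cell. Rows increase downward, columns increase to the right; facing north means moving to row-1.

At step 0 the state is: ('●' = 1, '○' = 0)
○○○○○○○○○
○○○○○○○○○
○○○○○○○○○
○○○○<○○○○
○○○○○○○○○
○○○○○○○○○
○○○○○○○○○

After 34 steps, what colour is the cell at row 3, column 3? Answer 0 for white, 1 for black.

step 0: ○○○○○○○○○
○○○○○○○○○
○○○○○○○○○
○○○○<○○○○
○○○○○○○○○
○○○○○○○○○
○○○○○○○○○
step 1: ○○○○○○○○○
○○○○○○○○○
○○○○^○○○○
○○○○●○○○○
○○○○○○○○○
○○○○○○○○○
○○○○○○○○○
step 2: ○○○○○○○○○
○○○○○○○○○
○○○○●>○○○
○○○○●○○○○
○○○○○○○○○
○○○○○○○○○
○○○○○○○○○
step 3: ○○○○○○○○○
○○○○○○○○○
○○○○●●○○○
○○○○●v○○○
○○○○○○○○○
○○○○○○○○○
○○○○○○○○○
step 4: ○○○○○○○○○
○○○○○○○○○
○○○○●●○○○
○○○○<●○○○
○○○○○○○○○
○○○○○○○○○
○○○○○○○○○
step 5: ○○○○○○○○○
○○○○○○○○○
○○○○●●○○○
○○○○○●○○○
○○○○v○○○○
○○○○○○○○○
○○○○○○○○○
step 6: ○○○○○○○○○
○○○○○○○○○
○○○○●●○○○
○○○○○●○○○
○○○<●○○○○
○○○○○○○○○
○○○○○○○○○
step 7: ○○○○○○○○○
○○○○○○○○○
○○○○●●○○○
○○○^○●○○○
○○○●●○○○○
○○○○○○○○○
○○○○○○○○○
step 8: ○○○○○○○○○
○○○○○○○○○
○○○○●●○○○
○○○●>●○○○
○○○●●○○○○
○○○○○○○○○
○○○○○○○○○
step 9: ○○○○○○○○○
○○○○○○○○○
○○○○●●○○○
○○○●●●○○○
○○○●v○○○○
○○○○○○○○○
○○○○○○○○○
step 10: ○○○○○○○○○
○○○○○○○○○
○○○○●●○○○
○○○●●●○○○
○○○●○>○○○
○○○○○○○○○
○○○○○○○○○
step 11: ○○○○○○○○○
○○○○○○○○○
○○○○●●○○○
○○○●●●○○○
○○○●○●○○○
○○○○○v○○○
○○○○○○○○○
step 12: ○○○○○○○○○
○○○○○○○○○
○○○○●●○○○
○○○●●●○○○
○○○●○●○○○
○○○○<●○○○
○○○○○○○○○
step 13: ○○○○○○○○○
○○○○○○○○○
○○○○●●○○○
○○○●●●○○○
○○○●^●○○○
○○○○●●○○○
○○○○○○○○○
step 14: ○○○○○○○○○
○○○○○○○○○
○○○○●●○○○
○○○●●●○○○
○○○●●>○○○
○○○○●●○○○
○○○○○○○○○
step 15: ○○○○○○○○○
○○○○○○○○○
○○○○●●○○○
○○○●●^○○○
○○○●●○○○○
○○○○●●○○○
○○○○○○○○○
step 16: ○○○○○○○○○
○○○○○○○○○
○○○○●●○○○
○○○●<○○○○
○○○●●○○○○
○○○○●●○○○
○○○○○○○○○
step 17: ○○○○○○○○○
○○○○○○○○○
○○○○●●○○○
○○○●○○○○○
○○○●v○○○○
○○○○●●○○○
○○○○○○○○○
step 18: ○○○○○○○○○
○○○○○○○○○
○○○○●●○○○
○○○●○○○○○
○○○●○>○○○
○○○○●●○○○
○○○○○○○○○
step 19: ○○○○○○○○○
○○○○○○○○○
○○○○●●○○○
○○○●○○○○○
○○○●○●○○○
○○○○●v○○○
○○○○○○○○○
step 20: ○○○○○○○○○
○○○○○○○○○
○○○○●●○○○
○○○●○○○○○
○○○●○●○○○
○○○○●○>○○
○○○○○○○○○
step 21: ○○○○○○○○○
○○○○○○○○○
○○○○●●○○○
○○○●○○○○○
○○○●○●○○○
○○○○●○●○○
○○○○○○v○○
step 22: ○○○○○○○○○
○○○○○○○○○
○○○○●●○○○
○○○●○○○○○
○○○●○●○○○
○○○○●○●○○
○○○○○<●○○
step 23: ○○○○○○○○○
○○○○○○○○○
○○○○●●○○○
○○○●○○○○○
○○○●○●○○○
○○○○●^●○○
○○○○○●●○○
step 24: ○○○○○○○○○
○○○○○○○○○
○○○○●●○○○
○○○●○○○○○
○○○●○●○○○
○○○○●●>○○
○○○○○●●○○
step 25: ○○○○○○○○○
○○○○○○○○○
○○○○●●○○○
○○○●○○○○○
○○○●○●^○○
○○○○●●○○○
○○○○○●●○○
step 26: ○○○○○○○○○
○○○○○○○○○
○○○○●●○○○
○○○●○○○○○
○○○●○●●>○
○○○○●●○○○
○○○○○●●○○
step 27: ○○○○○○○○○
○○○○○○○○○
○○○○●●○○○
○○○●○○○○○
○○○●○●●●○
○○○○●●○v○
○○○○○●●○○
step 28: ○○○○○○○○○
○○○○○○○○○
○○○○●●○○○
○○○●○○○○○
○○○●○●●●○
○○○○●●<●○
○○○○○●●○○
step 29: ○○○○○○○○○
○○○○○○○○○
○○○○●●○○○
○○○●○○○○○
○○○●○●^●○
○○○○●●●●○
○○○○○●●○○
step 30: ○○○○○○○○○
○○○○○○○○○
○○○○●●○○○
○○○●○○○○○
○○○●○<○●○
○○○○●●●●○
○○○○○●●○○
step 31: ○○○○○○○○○
○○○○○○○○○
○○○○●●○○○
○○○●○○○○○
○○○●○○○●○
○○○○●v●●○
○○○○○●●○○
step 32: ○○○○○○○○○
○○○○○○○○○
○○○○●●○○○
○○○●○○○○○
○○○●○○○●○
○○○○●○>●○
○○○○○●●○○
step 33: ○○○○○○○○○
○○○○○○○○○
○○○○●●○○○
○○○●○○○○○
○○○●○○^●○
○○○○●○○●○
○○○○○●●○○
step 34: ○○○○○○○○○
○○○○○○○○○
○○○○●●○○○
○○○●○○○○○
○○○●○○●>○
○○○○●○○●○
○○○○○●●○○

1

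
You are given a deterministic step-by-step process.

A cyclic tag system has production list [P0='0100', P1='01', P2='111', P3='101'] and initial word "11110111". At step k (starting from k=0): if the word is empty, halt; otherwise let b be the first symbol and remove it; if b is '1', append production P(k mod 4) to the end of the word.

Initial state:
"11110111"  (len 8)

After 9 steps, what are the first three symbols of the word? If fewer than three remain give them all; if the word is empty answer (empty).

[0] "11110111"  (len 8)
[1] "11101110100"  (len 11)
[2] "110111010001"  (len 12)
[3] "10111010001111"  (len 14)
[4] "0111010001111101"  (len 16)
[5] "111010001111101"  (len 15)
[6] "1101000111110101"  (len 16)
[7] "101000111110101111"  (len 18)
[8] "01000111110101111101"  (len 20)
[9] "1000111110101111101"  (len 19)

100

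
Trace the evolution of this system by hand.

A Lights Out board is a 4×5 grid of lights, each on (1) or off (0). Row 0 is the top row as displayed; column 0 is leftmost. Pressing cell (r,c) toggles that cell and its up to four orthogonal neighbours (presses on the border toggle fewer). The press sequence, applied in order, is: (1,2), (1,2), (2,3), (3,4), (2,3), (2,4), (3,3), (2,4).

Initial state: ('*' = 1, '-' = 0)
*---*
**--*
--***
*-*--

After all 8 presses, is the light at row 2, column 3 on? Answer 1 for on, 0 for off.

gen 0: *---*
**--*
--***
*-*--
gen 1: *-*-*
*-***
---**
*-*--
gen 2: *---*
**--*
--***
*-*--
gen 3: *---*
**-**
-----
*-**-
gen 4: *---*
**-**
----*
*-*-*
gen 5: *---*
**--*
--**-
*-***
gen 6: *---*
**---
--*-*
*-**-
gen 7: *---*
**---
--***
*---*
gen 8: *---*
**--*
--*--
*----

0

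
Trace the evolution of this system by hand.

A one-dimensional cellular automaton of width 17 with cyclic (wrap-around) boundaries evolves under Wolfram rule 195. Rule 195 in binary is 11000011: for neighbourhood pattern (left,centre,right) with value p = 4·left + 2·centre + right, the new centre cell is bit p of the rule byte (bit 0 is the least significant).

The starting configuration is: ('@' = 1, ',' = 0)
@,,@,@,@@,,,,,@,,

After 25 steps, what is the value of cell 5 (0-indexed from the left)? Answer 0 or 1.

k=0  @,,@,@,@@,,,,,@,,
k=1  ,,@,,,,,@,@@@@,,@
k=2  ,@,,@@@@,,,@@@,@,
k=3  @,,@,@@@,@@,@@,,,
k=4  ,,@,,,@@,,@,,@,@@
k=5  ,@,,@@,@,@,,@,,,@
k=6  ,,,@,@,,,,,@,,@@,
k=7  @@@,,,,@@@@,,@,@,
k=8  ,@@,@@@,@@@,@,,,,
k=9  @,@,,@@,,@@,,,@@@
k=10  @,,,@,@,@,@,@@,@@
k=11  @,@@,,,,,,,,,@,,@
k=12  @,,@,@@@@@@@@,,@,
k=13  ,,@,,,@@@@@@@,@,,
k=14  @@,,@@,@@@@@@,,,@
k=15  @@,@,@,,@@@@@,@@,
k=16  ,@,,,,,@,@@@@,,@,
k=17  @,,@@@@,,,@@@,@,,
k=18  ,,@,@@@,@@,@@,,,@
k=19  ,@,,,@@,,@,,@,@@,
k=20  @,,@@,@,@,,@,,,@,
k=21  ,,@,@,,,,,@,,@@,,
k=22  @@,,,,@@@@,,@,@,@
k=23  @@,@@@,@@@,@,,,,,
k=24  ,@,,@@,,@@,,,@@@@
k=25  ,,,@,@,@,@,@@,@@@

1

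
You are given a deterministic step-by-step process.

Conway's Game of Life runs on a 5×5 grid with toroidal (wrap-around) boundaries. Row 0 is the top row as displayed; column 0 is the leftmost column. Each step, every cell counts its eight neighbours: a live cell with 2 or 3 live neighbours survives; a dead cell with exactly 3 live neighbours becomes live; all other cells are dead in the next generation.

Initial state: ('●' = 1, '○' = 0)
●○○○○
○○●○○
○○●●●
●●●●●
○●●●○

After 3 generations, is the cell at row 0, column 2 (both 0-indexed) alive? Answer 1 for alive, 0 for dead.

k=0  ●○○○○
○○●○○
○○●●●
●●●●●
○●●●○
k=1  ○○○●○
○●●○●
○○○○○
○○○○○
○○○○○
k=2  ○○●●○
○○●●○
○○○○○
○○○○○
○○○○○
k=3  ○○●●○
○○●●○
○○○○○
○○○○○
○○○○○

1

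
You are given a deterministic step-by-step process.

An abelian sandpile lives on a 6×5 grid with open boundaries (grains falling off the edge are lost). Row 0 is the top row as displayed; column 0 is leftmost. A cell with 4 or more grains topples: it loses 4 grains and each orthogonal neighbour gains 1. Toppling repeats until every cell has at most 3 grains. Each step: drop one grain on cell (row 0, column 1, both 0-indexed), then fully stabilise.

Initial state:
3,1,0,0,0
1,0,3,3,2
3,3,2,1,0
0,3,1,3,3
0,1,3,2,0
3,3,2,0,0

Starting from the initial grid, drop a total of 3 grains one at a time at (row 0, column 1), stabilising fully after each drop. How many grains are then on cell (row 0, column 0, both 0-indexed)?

gen 0: 3,1,0,0,0
1,0,3,3,2
3,3,2,1,0
0,3,1,3,3
0,1,3,2,0
3,3,2,0,0
gen 1: 3,2,0,0,0
1,0,3,3,2
3,3,2,1,0
0,3,1,3,3
0,1,3,2,0
3,3,2,0,0
gen 2: 3,3,0,0,0
1,0,3,3,2
3,3,2,1,0
0,3,1,3,3
0,1,3,2,0
3,3,2,0,0
gen 3: 0,1,1,0,0
2,1,3,3,2
3,3,2,1,0
0,3,1,3,3
0,1,3,2,0
3,3,2,0,0

0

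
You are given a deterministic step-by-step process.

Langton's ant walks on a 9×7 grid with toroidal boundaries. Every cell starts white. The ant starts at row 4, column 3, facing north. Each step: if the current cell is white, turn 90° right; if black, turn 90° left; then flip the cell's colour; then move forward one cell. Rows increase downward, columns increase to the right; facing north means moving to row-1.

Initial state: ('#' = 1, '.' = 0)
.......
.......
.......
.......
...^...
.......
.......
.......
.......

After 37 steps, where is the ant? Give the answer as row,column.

gen 0: .......
.......
.......
.......
...^...
.......
.......
.......
.......
gen 1: .......
.......
.......
.......
...#>..
.......
.......
.......
.......
gen 2: .......
.......
.......
.......
...##..
....v..
.......
.......
.......
gen 3: .......
.......
.......
.......
...##..
...<#..
.......
.......
.......
gen 4: .......
.......
.......
.......
...^#..
...##..
.......
.......
.......
gen 5: .......
.......
.......
.......
..<.#..
...##..
.......
.......
.......
gen 6: .......
.......
.......
..^....
..#.#..
...##..
.......
.......
.......
gen 7: .......
.......
.......
..#>...
..#.#..
...##..
.......
.......
.......
gen 8: .......
.......
.......
..##...
..#v#..
...##..
.......
.......
.......
gen 9: .......
.......
.......
..##...
..<##..
...##..
.......
.......
.......
gen 10: .......
.......
.......
..##...
...##..
..v##..
.......
.......
.......
gen 11: .......
.......
.......
..##...
...##..
.<###..
.......
.......
.......
gen 12: .......
.......
.......
..##...
.^.##..
.####..
.......
.......
.......
gen 13: .......
.......
.......
..##...
.#>##..
.####..
.......
.......
.......
gen 14: .......
.......
.......
..##...
.####..
.#v##..
.......
.......
.......
gen 15: .......
.......
.......
..##...
.####..
.#.>#..
.......
.......
.......
gen 16: .......
.......
.......
..##...
.##^#..
.#..#..
.......
.......
.......
gen 17: .......
.......
.......
..##...
.#<.#..
.#..#..
.......
.......
.......
gen 18: .......
.......
.......
..##...
.#..#..
.#v.#..
.......
.......
.......
gen 19: .......
.......
.......
..##...
.#..#..
.<#.#..
.......
.......
.......
gen 20: .......
.......
.......
..##...
.#..#..
..#.#..
.v.....
.......
.......
gen 21: .......
.......
.......
..##...
.#..#..
..#.#..
<#.....
.......
.......
gen 22: .......
.......
.......
..##...
.#..#..
^.#.#..
##.....
.......
.......
gen 23: .......
.......
.......
..##...
.#..#..
#>#.#..
##.....
.......
.......
gen 24: .......
.......
.......
..##...
.#..#..
###.#..
#v.....
.......
.......
gen 25: .......
.......
.......
..##...
.#..#..
###.#..
#.>....
.......
.......
gen 26: .......
.......
.......
..##...
.#..#..
###.#..
#.#....
..v....
.......
gen 27: .......
.......
.......
..##...
.#..#..
###.#..
#.#....
.<#....
.......
gen 28: .......
.......
.......
..##...
.#..#..
###.#..
#^#....
.##....
.......
gen 29: .......
.......
.......
..##...
.#..#..
###.#..
##>....
.##....
.......
gen 30: .......
.......
.......
..##...
.#..#..
##^.#..
##.....
.##....
.......
gen 31: .......
.......
.......
..##...
.#..#..
#<..#..
##.....
.##....
.......
gen 32: .......
.......
.......
..##...
.#..#..
#...#..
#v.....
.##....
.......
gen 33: .......
.......
.......
..##...
.#..#..
#...#..
#.>....
.##....
.......
gen 34: .......
.......
.......
..##...
.#..#..
#...#..
#.#....
.#v....
.......
gen 35: .......
.......
.......
..##...
.#..#..
#...#..
#.#....
.#.>...
.......
gen 36: .......
.......
.......
..##...
.#..#..
#...#..
#.#....
.#.#...
...v...
gen 37: .......
.......
.......
..##...
.#..#..
#...#..
#.#....
.#.#...
..<#...

8,2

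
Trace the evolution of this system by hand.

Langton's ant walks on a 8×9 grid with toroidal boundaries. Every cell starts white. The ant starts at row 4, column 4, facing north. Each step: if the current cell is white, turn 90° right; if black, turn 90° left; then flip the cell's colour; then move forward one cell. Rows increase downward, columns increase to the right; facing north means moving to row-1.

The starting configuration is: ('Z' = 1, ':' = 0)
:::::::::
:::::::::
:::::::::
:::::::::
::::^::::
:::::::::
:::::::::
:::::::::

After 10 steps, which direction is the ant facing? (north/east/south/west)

south

k=0  :::::::::
:::::::::
:::::::::
:::::::::
::::^::::
:::::::::
:::::::::
:::::::::
k=1  :::::::::
:::::::::
:::::::::
:::::::::
::::Z>:::
:::::::::
:::::::::
:::::::::
k=2  :::::::::
:::::::::
:::::::::
:::::::::
::::ZZ:::
:::::v:::
:::::::::
:::::::::
k=3  :::::::::
:::::::::
:::::::::
:::::::::
::::ZZ:::
::::<Z:::
:::::::::
:::::::::
k=4  :::::::::
:::::::::
:::::::::
:::::::::
::::^Z:::
::::ZZ:::
:::::::::
:::::::::
k=5  :::::::::
:::::::::
:::::::::
:::::::::
:::<:Z:::
::::ZZ:::
:::::::::
:::::::::
k=6  :::::::::
:::::::::
:::::::::
:::^:::::
:::Z:Z:::
::::ZZ:::
:::::::::
:::::::::
k=7  :::::::::
:::::::::
:::::::::
:::Z>::::
:::Z:Z:::
::::ZZ:::
:::::::::
:::::::::
k=8  :::::::::
:::::::::
:::::::::
:::ZZ::::
:::ZvZ:::
::::ZZ:::
:::::::::
:::::::::
k=9  :::::::::
:::::::::
:::::::::
:::ZZ::::
:::<ZZ:::
::::ZZ:::
:::::::::
:::::::::
k=10  :::::::::
:::::::::
:::::::::
:::ZZ::::
::::ZZ:::
:::vZZ:::
:::::::::
:::::::::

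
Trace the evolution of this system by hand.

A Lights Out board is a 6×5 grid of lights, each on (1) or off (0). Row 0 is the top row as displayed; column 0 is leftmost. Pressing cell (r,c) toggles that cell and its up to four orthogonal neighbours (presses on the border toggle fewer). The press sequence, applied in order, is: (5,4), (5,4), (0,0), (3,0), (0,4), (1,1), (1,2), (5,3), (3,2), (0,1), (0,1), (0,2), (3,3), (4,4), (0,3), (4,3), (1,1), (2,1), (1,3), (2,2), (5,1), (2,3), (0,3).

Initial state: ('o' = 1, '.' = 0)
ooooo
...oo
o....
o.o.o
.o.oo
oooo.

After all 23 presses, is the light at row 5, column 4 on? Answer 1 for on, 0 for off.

t=0: ooooo
...oo
o....
o.o.o
.o.oo
oooo.
t=1: ooooo
...oo
o....
o.o.o
.o.o.
ooo.o
t=2: ooooo
...oo
o....
o.o.o
.o.oo
oooo.
t=3: ..ooo
o..oo
o....
o.o.o
.o.oo
oooo.
t=4: ..ooo
o..oo
.....
.oo.o
oo.oo
oooo.
t=5: ..o..
o..o.
.....
.oo.o
oo.oo
oooo.
t=6: .oo..
.ooo.
.o...
.oo.o
oo.oo
oooo.
t=7: .o...
.....
.oo..
.oo.o
oo.oo
oooo.
t=8: .o...
.....
.oo..
.oo.o
oo..o
oo..o
t=9: .o...
.....
.o...
...oo
ooo.o
oo..o
t=10: o.o..
.o...
.o...
...oo
ooo.o
oo..o
t=11: .o...
.....
.o...
...oo
ooo.o
oo..o
t=12: ..oo.
..o..
.o...
...oo
ooo.o
oo..o
t=13: ..oo.
..o..
.o.o.
..o..
ooooo
oo..o
t=14: ..oo.
..o..
.o.o.
..o.o
ooo..
oo...
t=15: ....o
..oo.
.o.o.
..o.o
ooo..
oo...
t=16: ....o
..oo.
.o.o.
..ooo
oo.oo
oo.o.
t=17: .o..o
oo.o.
...o.
..ooo
oo.oo
oo.o.
t=18: .o..o
o..o.
oooo.
.oooo
oo.oo
oo.o.
t=19: .o.oo
o.o.o
ooo..
.oooo
oo.oo
oo.o.
t=20: .o.oo
o...o
o..o.
.o.oo
oo.oo
oo.o.
t=21: .o.oo
o...o
o..o.
.o.oo
o..oo
..oo.
t=22: .o.oo
o..oo
o.o.o
.o..o
o..oo
..oo.
t=23: .oo..
o...o
o.o.o
.o..o
o..oo
..oo.

0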